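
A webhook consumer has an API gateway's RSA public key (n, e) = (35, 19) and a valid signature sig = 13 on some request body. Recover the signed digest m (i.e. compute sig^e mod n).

27

sig^2 ≡ 13^2 = 169 ≡ 29
sig^4 ≡ 29^2 = 841 ≡ 1
sig^8 ≡ 1^2 = 1
sig^16 ≡ 1^2 = 1
19 = 16 + 2 + 1, so sig^19 ≡ 1·29·13 ≡ 27 (mod 35)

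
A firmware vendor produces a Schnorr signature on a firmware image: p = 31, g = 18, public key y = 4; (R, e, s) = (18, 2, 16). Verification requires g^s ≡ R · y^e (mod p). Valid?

g^s mod p:
Squares mod 31: 18^1≡18, 18^2≡14, 18^4≡10, 18^8≡7, 18^16≡18
18^16 ≡ 18 (mod 31)
R · y^e mod p:
Squares mod 31: 4^1≡4, 4^2≡16
4^2 ≡ 16 (mod 31)
18·16 = 288 ≡ 9 (mod 31)
18 ≠ 9; the check fails.

no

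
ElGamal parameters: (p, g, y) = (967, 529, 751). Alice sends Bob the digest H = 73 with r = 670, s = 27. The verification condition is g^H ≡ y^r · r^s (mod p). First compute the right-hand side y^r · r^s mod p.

Squares mod 967: 751^1≡751, 751^2≡240, 751^4≡547, 751^8≡406, 751^16≡446, 751^32≡681, 751^64≡568, 751^128≡613, 751^256≡573, 751^512≡516
670 = 512 + 128 + 16 + 8 + 4 + 2, so 751^670 ≡ 516·613·446·406·547·240 ≡ 293 (mod 967)
Squares mod 967: 670^1≡670, 670^2≡212, 670^4≡462, 670^8≡704, 670^16≡512
27 = 16 + 8 + 2 + 1, so 670^27 ≡ 512·704·212·670 ≡ 378 (mod 967)
y^r · r^s ≡ 293·378 = 110754 ≡ 516 (mod 967)

516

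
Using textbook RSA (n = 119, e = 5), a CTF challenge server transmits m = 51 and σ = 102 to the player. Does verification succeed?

passes

σ^2 ≡ 102^2 = 10404 ≡ 51
σ^4 ≡ 51^2 = 2601 ≡ 102
5 = 4 + 1, so σ^5 ≡ 102·102 ≡ 51 (mod 119)
Since 51 equals the digest 51, verification succeeds.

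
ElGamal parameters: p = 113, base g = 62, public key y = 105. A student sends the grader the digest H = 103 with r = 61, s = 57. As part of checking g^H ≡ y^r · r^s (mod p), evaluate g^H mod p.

62^2 = 3844 ≡ 2
62^4 ≡ 2^2 = 4
62^8 ≡ 4^2 = 16
62^16 ≡ 16^2 = 256 ≡ 30
62^32 ≡ 30^2 = 900 ≡ 109
62^64 ≡ 109^2 = 11881 ≡ 16
103 = 64 + 32 + 4 + 2 + 1, so 62^103 ≡ 16·109·4·2·62 ≡ 9 (mod 113)

9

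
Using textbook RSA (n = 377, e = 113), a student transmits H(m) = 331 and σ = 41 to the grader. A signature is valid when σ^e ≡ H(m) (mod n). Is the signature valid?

valid

σ^2 ≡ 41^2 = 1681 ≡ 173
σ^4 ≡ 173^2 = 29929 ≡ 146
σ^8 ≡ 146^2 = 21316 ≡ 204
σ^16 ≡ 204^2 = 41616 ≡ 146
σ^32 ≡ 146^2 = 21316 ≡ 204
σ^64 ≡ 204^2 = 41616 ≡ 146
113 = 64 + 32 + 16 + 1, so σ^113 ≡ 146·204·146·41 ≡ 331 (mod 377)
σ^113 mod 377 = 331 matches H(m).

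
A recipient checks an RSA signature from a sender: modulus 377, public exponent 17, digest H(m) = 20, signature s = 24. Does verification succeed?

s^2 ≡ 24^2 = 576 ≡ 199
s^4 ≡ 199^2 = 39601 ≡ 16
s^8 ≡ 16^2 = 256
s^16 ≡ 256^2 = 65536 ≡ 315
17 = 16 + 1, so s^17 ≡ 315·24 ≡ 20 (mod 377)
s^17 mod 377 = 20 matches H(m).

passes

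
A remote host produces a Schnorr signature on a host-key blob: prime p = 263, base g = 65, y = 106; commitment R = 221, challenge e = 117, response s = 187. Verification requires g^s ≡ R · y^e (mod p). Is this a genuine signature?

genuine

g^s mod p:
65^2 = 4225 ≡ 17
65^4 ≡ 17^2 = 289 ≡ 26
65^8 ≡ 26^2 = 676 ≡ 150
65^16 ≡ 150^2 = 22500 ≡ 145
65^32 ≡ 145^2 = 21025 ≡ 248
65^64 ≡ 248^2 = 61504 ≡ 225
65^128 ≡ 225^2 = 50625 ≡ 129
187 = 128 + 32 + 16 + 8 + 2 + 1, so 65^187 ≡ 129·248·145·150·17·65 ≡ 130 (mod 263)
R · y^e mod p:
106^2 = 11236 ≡ 190
106^4 ≡ 190^2 = 36100 ≡ 69
106^8 ≡ 69^2 = 4761 ≡ 27
106^16 ≡ 27^2 = 729 ≡ 203
106^32 ≡ 203^2 = 41209 ≡ 181
106^64 ≡ 181^2 = 32761 ≡ 149
117 = 64 + 32 + 16 + 4 + 1, so 106^117 ≡ 149·181·203·69·106 ≡ 47 (mod 263)
221·47 = 10387 ≡ 130 (mod 263)
130 ≡ 130 (mod 263); signature holds.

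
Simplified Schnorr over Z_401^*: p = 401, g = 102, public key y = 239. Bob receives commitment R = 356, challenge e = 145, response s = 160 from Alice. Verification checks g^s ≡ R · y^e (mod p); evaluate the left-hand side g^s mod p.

1

Squares mod 401: 102^1≡102, 102^2≡379, 102^4≡83, 102^8≡72, 102^16≡372, 102^32≡39, 102^64≡318, 102^128≡72
160 = 128 + 32, so 102^160 ≡ 72·39 ≡ 1 (mod 401)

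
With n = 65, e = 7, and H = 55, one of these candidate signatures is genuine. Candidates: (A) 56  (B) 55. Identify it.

B

Candidate A: 56^2 = 3136 ≡ 16; 56^4 ≡ 16^2 = 256 ≡ 61; 7 = 4 + 2 + 1, so 56^7 ≡ 61·16·56 ≡ 56 (mod 65)
Candidate B: 55^2 = 3025 ≡ 35; 55^4 ≡ 35^2 = 1225 ≡ 55; 7 = 4 + 2 + 1, so 55^7 ≡ 55·35·55 ≡ 55 (mod 65)
  → matches H = 55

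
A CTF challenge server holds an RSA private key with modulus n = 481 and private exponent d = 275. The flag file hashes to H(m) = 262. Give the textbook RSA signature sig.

280

Squares mod 481: (H(m))^1≡262, (H(m))^2≡342, (H(m))^4≡81, (H(m))^8≡308, (H(m))^16≡107, (H(m))^32≡386, (H(m))^64≡367, (H(m))^128≡9, (H(m))^256≡81
275 = 256 + 16 + 2 + 1, so (H(m))^275 ≡ 81·107·342·262 ≡ 280 (mod 481)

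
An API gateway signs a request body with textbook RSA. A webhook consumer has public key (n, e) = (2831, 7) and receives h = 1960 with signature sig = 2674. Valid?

Squares mod 2831: sig^1≡2674, sig^2≡2001, sig^4≡967
7 = 4 + 2 + 1, so sig^7 ≡ 967·2001·2674 ≡ 1960 (mod 2831)
Since 1960 equals the digest 1960, verification succeeds.

yes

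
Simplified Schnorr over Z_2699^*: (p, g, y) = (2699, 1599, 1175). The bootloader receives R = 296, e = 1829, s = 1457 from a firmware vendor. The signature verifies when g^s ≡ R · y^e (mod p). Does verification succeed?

g^s mod p:
1599^2 = 2556801 ≡ 848
1599^4 ≡ 848^2 = 719104 ≡ 1170
1599^8 ≡ 1170^2 = 1368900 ≡ 507
1599^16 ≡ 507^2 = 257049 ≡ 644
1599^32 ≡ 644^2 = 414736 ≡ 1789
1599^64 ≡ 1789^2 = 3200521 ≡ 2206
1599^128 ≡ 2206^2 = 4866436 ≡ 139
1599^256 ≡ 139^2 = 19321 ≡ 428
1599^512 ≡ 428^2 = 183184 ≡ 2351
1599^1024 ≡ 2351^2 = 5527201 ≡ 2348
1457 = 1024 + 256 + 128 + 32 + 16 + 1, so 1599^1457 ≡ 2348·428·139·1789·644·1599 ≡ 1929 (mod 2699)
R · y^e mod p:
1175^2 = 1380625 ≡ 1436
1175^4 ≡ 1436^2 = 2062096 ≡ 60
1175^8 ≡ 60^2 = 3600 ≡ 901
1175^16 ≡ 901^2 = 811801 ≡ 2101
1175^32 ≡ 2101^2 = 4414201 ≡ 1336
1175^64 ≡ 1336^2 = 1784896 ≡ 857
1175^128 ≡ 857^2 = 734449 ≡ 321
1175^256 ≡ 321^2 = 103041 ≡ 479
1175^512 ≡ 479^2 = 229441 ≡ 26
1175^1024 ≡ 26^2 = 676
1829 = 1024 + 512 + 256 + 32 + 4 + 1, so 1175^1829 ≡ 676·26·479·1336·60·1175 ≡ 198 (mod 2699)
296·198 = 58608 ≡ 1929 (mod 2699)
1929 ≡ 1929 (mod 2699); signature holds.

passes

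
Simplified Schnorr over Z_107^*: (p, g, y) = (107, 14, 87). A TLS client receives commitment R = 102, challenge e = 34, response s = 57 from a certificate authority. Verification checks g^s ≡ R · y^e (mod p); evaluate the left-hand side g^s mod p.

3

Squares mod 107: 14^1≡14, 14^2≡89, 14^4≡3, 14^8≡9, 14^16≡81, 14^32≡34
57 = 32 + 16 + 8 + 1, so 14^57 ≡ 34·81·9·14 ≡ 3 (mod 107)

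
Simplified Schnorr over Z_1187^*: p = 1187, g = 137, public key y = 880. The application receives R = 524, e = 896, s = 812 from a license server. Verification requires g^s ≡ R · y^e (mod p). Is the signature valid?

invalid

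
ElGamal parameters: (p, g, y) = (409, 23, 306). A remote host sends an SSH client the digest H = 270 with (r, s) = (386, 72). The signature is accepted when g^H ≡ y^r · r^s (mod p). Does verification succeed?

Left side g^H mod p:
Squares mod 409: 23^1≡23, 23^2≡120, 23^4≡85, 23^8≡272, 23^16≡364, 23^32≡389, 23^64≡400, 23^128≡81, 23^256≡17
270 = 256 + 8 + 4 + 2, so 23^270 ≡ 17·272·85·120 ≡ 147 (mod 409)
Right side y^r · r^s mod p:
Squares mod 409: 306^1≡306, 306^2≡384, 306^4≡216, 306^8≡30, 306^16≡82, 306^32≡180, 306^64≡89, 306^128≡150, 306^256≡5
386 = 256 + 128 + 2, so 306^386 ≡ 5·150·384 ≡ 64 (mod 409)
Squares mod 409: 386^1≡386, 386^2≡120, 386^4≡85, 386^8≡272, 386^16≡364, 386^32≡389, 386^64≡400
72 = 64 + 8, so 386^72 ≡ 400·272 ≡ 6 (mod 409)
64·6 = 384 ≡ 384 (mod 409)
147 ≠ 384, so verification fails.

fails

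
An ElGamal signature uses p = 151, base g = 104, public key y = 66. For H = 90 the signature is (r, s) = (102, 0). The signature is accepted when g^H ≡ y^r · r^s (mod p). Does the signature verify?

verifies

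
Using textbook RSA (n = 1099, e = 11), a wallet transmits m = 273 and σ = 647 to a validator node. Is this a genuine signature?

forged

Squares mod 1099: σ^1≡647, σ^2≡989, σ^4≡11, σ^8≡121
11 = 8 + 2 + 1, so σ^11 ≡ 121·989·647 ≡ 194 (mod 1099)
The recovered value 194 does not match the digest 273.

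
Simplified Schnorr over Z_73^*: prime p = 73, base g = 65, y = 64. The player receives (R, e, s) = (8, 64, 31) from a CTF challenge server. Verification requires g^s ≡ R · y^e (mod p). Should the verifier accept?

g^s mod p:
Squares mod 73: 65^1≡65, 65^2≡64, 65^4≡8, 65^8≡64, 65^16≡8
31 = 16 + 8 + 4 + 2 + 1, so 65^31 ≡ 8·64·8·64·65 ≡ 65 (mod 73)
R · y^e mod p:
Squares mod 73: 64^1≡64, 64^2≡8, 64^4≡64, 64^8≡8, 64^16≡64, 64^32≡8, 64^64≡64
64^64 ≡ 64 (mod 73)
8·64 = 512 ≡ 1 (mod 73)
65 ≠ 1; the check fails.

reject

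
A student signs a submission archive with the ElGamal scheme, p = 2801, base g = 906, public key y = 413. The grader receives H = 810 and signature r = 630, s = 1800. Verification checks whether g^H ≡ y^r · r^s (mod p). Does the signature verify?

verifies

Left side g^H mod p:
906^810 mod 2801 = 2458
Right side y^r · r^s mod p:
413^630 mod 2801 = 2458
630^1800 mod 2801 = 1
2458·1 = 2458 ≡ 2458 (mod 2801)
2458 ≡ 2458 (mod 2801), so the signature is genuine.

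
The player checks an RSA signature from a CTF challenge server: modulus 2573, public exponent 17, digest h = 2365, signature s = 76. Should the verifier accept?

Squares mod 2573: s^1≡76, s^2≡630, s^4≡658, s^8≡700, s^16≡1130
17 = 16 + 1, so s^17 ≡ 1130·76 ≡ 971 (mod 2573)
The recovered value 971 does not match the digest 2365.

reject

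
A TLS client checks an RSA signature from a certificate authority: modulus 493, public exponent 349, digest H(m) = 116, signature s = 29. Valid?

s^2 ≡ 29^2 = 841 ≡ 348
s^4 ≡ 348^2 = 121104 ≡ 319
s^8 ≡ 319^2 = 101761 ≡ 203
s^16 ≡ 203^2 = 41209 ≡ 290
s^32 ≡ 290^2 = 84100 ≡ 290
s^64 ≡ 290^2 = 84100 ≡ 290
s^128 ≡ 290^2 = 84100 ≡ 290
s^256 ≡ 290^2 = 84100 ≡ 290
349 = 256 + 64 + 16 + 8 + 4 + 1, so s^349 ≡ 290·290·290·203·319·29 ≡ 116 (mod 493)
s^349 mod 493 = 116 matches H(m).

yes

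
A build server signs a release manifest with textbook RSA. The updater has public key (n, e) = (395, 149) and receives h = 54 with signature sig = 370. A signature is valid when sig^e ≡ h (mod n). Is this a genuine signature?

sig^149 mod 395 = 305
The recovered value 305 does not match the digest 54.

forged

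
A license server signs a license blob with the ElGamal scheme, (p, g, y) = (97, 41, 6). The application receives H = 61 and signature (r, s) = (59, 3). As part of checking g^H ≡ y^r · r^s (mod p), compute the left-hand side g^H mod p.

5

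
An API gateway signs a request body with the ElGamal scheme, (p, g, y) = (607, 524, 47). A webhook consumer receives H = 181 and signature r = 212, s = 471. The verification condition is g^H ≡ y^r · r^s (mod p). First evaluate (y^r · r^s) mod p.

214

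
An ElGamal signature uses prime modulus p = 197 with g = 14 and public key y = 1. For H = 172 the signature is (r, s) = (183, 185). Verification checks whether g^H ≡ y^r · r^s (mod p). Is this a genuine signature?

Left side g^H mod p:
14^172 mod 197 = 1
Right side y^r · r^s mod p:
1^183 mod 197 = 1
183^185 mod 197 = 183
1·183 = 183 ≡ 183 (mod 197)
1 ≠ 183, so verification fails.

forged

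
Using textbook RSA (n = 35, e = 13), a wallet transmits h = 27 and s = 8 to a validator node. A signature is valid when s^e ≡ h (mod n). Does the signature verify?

does not verify

s^2 ≡ 8^2 = 64 ≡ 29
s^4 ≡ 29^2 = 841 ≡ 1
s^8 ≡ 1^2 = 1
13 = 8 + 4 + 1, so s^13 ≡ 1·1·8 ≡ 8 (mod 35)
The recovered value 8 does not match the digest 27.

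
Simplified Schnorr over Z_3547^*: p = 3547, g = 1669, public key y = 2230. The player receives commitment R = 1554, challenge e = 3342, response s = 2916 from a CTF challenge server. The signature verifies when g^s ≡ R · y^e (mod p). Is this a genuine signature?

forged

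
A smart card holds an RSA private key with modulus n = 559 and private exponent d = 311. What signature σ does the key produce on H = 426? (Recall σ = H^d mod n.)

108

H^2 ≡ 426^2 = 181476 ≡ 360
H^4 ≡ 360^2 = 129600 ≡ 471
H^8 ≡ 471^2 = 221841 ≡ 477
H^16 ≡ 477^2 = 227529 ≡ 16
H^32 ≡ 16^2 = 256
H^64 ≡ 256^2 = 65536 ≡ 133
H^128 ≡ 133^2 = 17689 ≡ 360
H^256 ≡ 360^2 = 129600 ≡ 471
311 = 256 + 32 + 16 + 4 + 2 + 1, so H^311 ≡ 471·256·16·471·360·426 ≡ 108 (mod 559)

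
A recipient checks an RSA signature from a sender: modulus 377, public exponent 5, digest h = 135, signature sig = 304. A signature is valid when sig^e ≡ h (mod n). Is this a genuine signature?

genuine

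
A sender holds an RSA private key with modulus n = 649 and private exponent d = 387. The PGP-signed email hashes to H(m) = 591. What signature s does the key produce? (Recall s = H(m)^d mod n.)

178

(H(m))^2 ≡ 591^2 = 349281 ≡ 119
(H(m))^4 ≡ 119^2 = 14161 ≡ 532
(H(m))^8 ≡ 532^2 = 283024 ≡ 60
(H(m))^16 ≡ 60^2 = 3600 ≡ 355
(H(m))^32 ≡ 355^2 = 126025 ≡ 119
(H(m))^64 ≡ 119^2 = 14161 ≡ 532
(H(m))^128 ≡ 532^2 = 283024 ≡ 60
(H(m))^256 ≡ 60^2 = 3600 ≡ 355
387 = 256 + 128 + 2 + 1, so (H(m))^387 ≡ 355·60·119·591 ≡ 178 (mod 649)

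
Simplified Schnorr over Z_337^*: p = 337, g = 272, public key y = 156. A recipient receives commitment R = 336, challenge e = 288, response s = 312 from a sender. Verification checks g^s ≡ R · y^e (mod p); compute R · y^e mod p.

156^2 = 24336 ≡ 72
156^4 ≡ 72^2 = 5184 ≡ 129
156^8 ≡ 129^2 = 16641 ≡ 128
156^16 ≡ 128^2 = 16384 ≡ 208
156^32 ≡ 208^2 = 43264 ≡ 128
156^64 ≡ 128^2 = 16384 ≡ 208
156^128 ≡ 208^2 = 43264 ≡ 128
156^256 ≡ 128^2 = 16384 ≡ 208
288 = 256 + 32, so 156^288 ≡ 208·128 ≡ 1 (mod 337)
R · y^e ≡ 336·1 = 336 ≡ 336 (mod 337)

336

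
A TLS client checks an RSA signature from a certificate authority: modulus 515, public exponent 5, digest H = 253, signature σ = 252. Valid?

Squares mod 515: σ^1≡252, σ^2≡159, σ^4≡46
5 = 4 + 1, so σ^5 ≡ 46·252 ≡ 262 (mod 515)
The recovered value 262 does not match the digest 253.

no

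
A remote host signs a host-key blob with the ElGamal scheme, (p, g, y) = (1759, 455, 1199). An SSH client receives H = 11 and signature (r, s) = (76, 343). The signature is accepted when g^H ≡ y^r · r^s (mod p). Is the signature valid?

Left side g^H mod p:
Squares mod 1759: 455^1≡455, 455^2≡1222, 455^4≡1652, 455^8≡895
11 = 8 + 2 + 1, so 455^11 ≡ 895·1222·455 ≡ 814 (mod 1759)
Right side y^r · r^s mod p:
Squares mod 1759: 1199^1≡1199, 1199^2≡498, 1199^4≡1744, 1199^8≡225, 1199^16≡1373, 1199^32≡1240, 1199^64≡234
76 = 64 + 8 + 4, so 1199^76 ≡ 234·225·1744 ≡ 41 (mod 1759)
Squares mod 1759: 76^1≡76, 76^2≡499, 76^4≡982, 76^8≡392, 76^16≡631, 76^32≡627, 76^64≡872, 76^128≡496, 76^256≡1515
343 = 256 + 64 + 16 + 4 + 2 + 1, so 76^343 ≡ 1515·872·631·982·499·76 ≡ 835 (mod 1759)
41·835 = 34235 ≡ 814 (mod 1759)
814 ≡ 814 (mod 1759), so the signature is genuine.

valid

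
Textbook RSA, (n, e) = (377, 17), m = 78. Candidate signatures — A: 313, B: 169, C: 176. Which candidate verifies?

B

Candidate A: 313^17 mod 377 = 248
Candidate B: 169^17 mod 377 = 78
  → matches m = 78
Candidate C: 176^17 mod 377 = 50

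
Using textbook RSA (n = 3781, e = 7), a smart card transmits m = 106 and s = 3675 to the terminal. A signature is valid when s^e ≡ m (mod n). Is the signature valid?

invalid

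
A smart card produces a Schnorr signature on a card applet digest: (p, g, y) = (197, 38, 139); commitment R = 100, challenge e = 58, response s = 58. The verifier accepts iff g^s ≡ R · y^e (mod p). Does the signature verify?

g^s mod p:
Squares mod 197: 38^1≡38, 38^2≡65, 38^4≡88, 38^8≡61, 38^16≡175, 38^32≡90
58 = 32 + 16 + 8 + 2, so 38^58 ≡ 90·175·61·65 ≡ 144 (mod 197)
R · y^e mod p:
Squares mod 197: 139^1≡139, 139^2≡15, 139^4≡28, 139^8≡193, 139^16≡16, 139^32≡59
58 = 32 + 16 + 8 + 2, so 139^58 ≡ 59·16·193·15 ≡ 96 (mod 197)
100·96 = 9600 ≡ 144 (mod 197)
144 ≡ 144 (mod 197); signature holds.

verifies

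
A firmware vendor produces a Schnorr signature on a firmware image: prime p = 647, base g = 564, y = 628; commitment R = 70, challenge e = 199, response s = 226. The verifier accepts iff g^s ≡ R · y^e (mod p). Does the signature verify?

g^s mod p:
564^2 = 318096 ≡ 419
564^4 ≡ 419^2 = 175561 ≡ 224
564^8 ≡ 224^2 = 50176 ≡ 357
564^16 ≡ 357^2 = 127449 ≡ 637
564^32 ≡ 637^2 = 405769 ≡ 100
564^64 ≡ 100^2 = 10000 ≡ 295
564^128 ≡ 295^2 = 87025 ≡ 327
226 = 128 + 64 + 32 + 2, so 564^226 ≡ 327·295·100·419 ≡ 95 (mod 647)
R · y^e mod p:
628^2 = 394384 ≡ 361
628^4 ≡ 361^2 = 130321 ≡ 274
628^8 ≡ 274^2 = 75076 ≡ 24
628^16 ≡ 24^2 = 576
628^32 ≡ 576^2 = 331776 ≡ 512
628^64 ≡ 512^2 = 262144 ≡ 109
628^128 ≡ 109^2 = 11881 ≡ 235
199 = 128 + 64 + 4 + 2 + 1, so 628^199 ≡ 235·109·274·361·628 ≡ 505 (mod 647)
70·505 = 35350 ≡ 412 (mod 647)
95 ≠ 412; the check fails.

does not verify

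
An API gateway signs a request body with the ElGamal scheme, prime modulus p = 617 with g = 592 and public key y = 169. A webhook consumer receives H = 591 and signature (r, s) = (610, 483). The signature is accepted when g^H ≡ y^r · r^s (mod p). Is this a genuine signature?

Left side g^H mod p:
592^2 = 350464 ≡ 8
592^4 ≡ 8^2 = 64
592^8 ≡ 64^2 = 4096 ≡ 394
592^16 ≡ 394^2 = 155236 ≡ 369
592^32 ≡ 369^2 = 136161 ≡ 421
592^64 ≡ 421^2 = 177241 ≡ 162
592^128 ≡ 162^2 = 26244 ≡ 330
592^256 ≡ 330^2 = 108900 ≡ 308
592^512 ≡ 308^2 = 94864 ≡ 463
591 = 512 + 64 + 8 + 4 + 2 + 1, so 592^591 ≡ 463·162·394·64·8·592 ≡ 229 (mod 617)
Right side y^r · r^s mod p:
169^2 = 28561 ≡ 179
169^4 ≡ 179^2 = 32041 ≡ 574
169^8 ≡ 574^2 = 329476 ≡ 615
169^16 ≡ 615^2 = 378225 ≡ 4
169^32 ≡ 4^2 = 16
169^64 ≡ 16^2 = 256
169^128 ≡ 256^2 = 65536 ≡ 134
169^256 ≡ 134^2 = 17956 ≡ 63
169^512 ≡ 63^2 = 3969 ≡ 267
610 = 512 + 64 + 32 + 2, so 169^610 ≡ 267·256·16·179 ≡ 219 (mod 617)
610^2 = 372100 ≡ 49
610^4 ≡ 49^2 = 2401 ≡ 550
610^8 ≡ 550^2 = 302500 ≡ 170
610^16 ≡ 170^2 = 28900 ≡ 518
610^32 ≡ 518^2 = 268324 ≡ 546
610^64 ≡ 546^2 = 298116 ≡ 105
610^128 ≡ 105^2 = 11025 ≡ 536
610^256 ≡ 536^2 = 287296 ≡ 391
483 = 256 + 128 + 64 + 32 + 2 + 1, so 610^483 ≡ 391·536·105·546·49·610 ≡ 156 (mod 617)
219·156 = 34164 ≡ 229 (mod 617)
229 ≡ 229 (mod 617), so the signature is genuine.

genuine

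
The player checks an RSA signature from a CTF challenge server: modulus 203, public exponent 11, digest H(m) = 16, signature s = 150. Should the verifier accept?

s^2 ≡ 150^2 = 22500 ≡ 170
s^4 ≡ 170^2 = 28900 ≡ 74
s^8 ≡ 74^2 = 5476 ≡ 198
11 = 8 + 2 + 1, so s^11 ≡ 198·170·150 ≡ 187 (mod 203)
The recovered value 187 does not match the digest 16.

reject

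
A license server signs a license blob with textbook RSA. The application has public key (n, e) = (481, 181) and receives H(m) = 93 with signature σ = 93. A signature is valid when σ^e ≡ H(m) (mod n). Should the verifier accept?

accept

σ^2 ≡ 93^2 = 8649 ≡ 472
σ^4 ≡ 472^2 = 222784 ≡ 81
σ^8 ≡ 81^2 = 6561 ≡ 308
σ^16 ≡ 308^2 = 94864 ≡ 107
σ^32 ≡ 107^2 = 11449 ≡ 386
σ^64 ≡ 386^2 = 148996 ≡ 367
σ^128 ≡ 367^2 = 134689 ≡ 9
181 = 128 + 32 + 16 + 4 + 1, so σ^181 ≡ 9·386·107·81·93 ≡ 93 (mod 481)
93 = H(m), so the signature checks out.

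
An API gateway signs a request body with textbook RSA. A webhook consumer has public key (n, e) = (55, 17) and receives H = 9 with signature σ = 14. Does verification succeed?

passes

Squares mod 55: σ^1≡14, σ^2≡31, σ^4≡26, σ^8≡16, σ^16≡36
17 = 16 + 1, so σ^17 ≡ 36·14 ≡ 9 (mod 55)
σ^17 mod 55 = 9 matches H.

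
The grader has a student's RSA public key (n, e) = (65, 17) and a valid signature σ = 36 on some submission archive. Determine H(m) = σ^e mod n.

Squares mod 65: σ^1≡36, σ^2≡61, σ^4≡16, σ^8≡61, σ^16≡16
17 = 16 + 1, so σ^17 ≡ 16·36 ≡ 56 (mod 65)

56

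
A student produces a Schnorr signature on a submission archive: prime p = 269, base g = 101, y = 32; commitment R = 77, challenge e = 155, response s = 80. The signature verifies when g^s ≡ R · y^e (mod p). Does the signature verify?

does not verify

g^s mod p:
Squares mod 269: 101^1≡101, 101^2≡248, 101^4≡172, 101^8≡263, 101^16≡36, 101^32≡220, 101^64≡249
80 = 64 + 16, so 101^80 ≡ 249·36 ≡ 87 (mod 269)
R · y^e mod p:
Squares mod 269: 32^1≡32, 32^2≡217, 32^4≡14, 32^8≡196, 32^16≡218, 32^32≡180, 32^64≡120, 32^128≡143
155 = 128 + 16 + 8 + 2 + 1, so 32^155 ≡ 143·218·196·217·32 ≡ 252 (mod 269)
77·252 = 19404 ≡ 36 (mod 269)
87 ≠ 36; the check fails.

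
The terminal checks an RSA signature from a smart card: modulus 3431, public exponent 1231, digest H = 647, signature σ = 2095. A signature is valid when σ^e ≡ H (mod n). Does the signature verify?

Squares mod 3431: σ^1≡2095, σ^2≡776, σ^4≡1751, σ^8≡2118, σ^16≡1607, σ^32≡2337, σ^64≡2848, σ^128≡220, σ^256≡366, σ^512≡147, σ^1024≡1023
1231 = 1024 + 128 + 64 + 8 + 4 + 2 + 1, so σ^1231 ≡ 1023·220·2848·2118·1751·776·2095 ≡ 647 (mod 3431)
647 = H, so the signature checks out.

verifies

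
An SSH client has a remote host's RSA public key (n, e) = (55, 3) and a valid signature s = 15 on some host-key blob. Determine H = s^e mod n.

20

s^2 ≡ 15^2 = 225 ≡ 5
3 = 2 + 1, so s^3 ≡ 5·15 ≡ 20 (mod 55)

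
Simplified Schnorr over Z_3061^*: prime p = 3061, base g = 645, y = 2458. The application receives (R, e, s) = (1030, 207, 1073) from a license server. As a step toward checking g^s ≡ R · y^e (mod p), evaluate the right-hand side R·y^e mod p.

1877

Squares mod 3061: 2458^1≡2458, 2458^2≡2411, 2458^4≡82, 2458^8≡602, 2458^16≡1206, 2458^32≡461, 2458^64≡1312, 2458^128≡1062
207 = 128 + 64 + 8 + 4 + 2 + 1, so 2458^207 ≡ 1062·1312·602·82·2411·2458 ≡ 1883 (mod 3061)
R · y^e ≡ 1030·1883 = 1939490 ≡ 1877 (mod 3061)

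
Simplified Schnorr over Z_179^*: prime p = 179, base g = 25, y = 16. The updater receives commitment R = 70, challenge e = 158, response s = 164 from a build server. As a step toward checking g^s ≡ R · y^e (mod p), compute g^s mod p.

139

25^164 mod 179 = 139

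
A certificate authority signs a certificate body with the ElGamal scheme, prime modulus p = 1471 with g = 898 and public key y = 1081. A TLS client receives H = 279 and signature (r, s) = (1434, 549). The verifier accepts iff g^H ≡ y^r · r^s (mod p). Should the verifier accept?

Left side g^H mod p:
Squares mod 1471: 898^1≡898, 898^2≡296, 898^4≡827, 898^8≡1385, 898^16≡41, 898^32≡210, 898^64≡1441, 898^128≡900, 898^256≡950
279 = 256 + 16 + 4 + 2 + 1, so 898^279 ≡ 950·41·827·296·898 ≡ 1112 (mod 1471)
Right side y^r · r^s mod p:
Squares mod 1471: 1081^1≡1081, 1081^2≡587, 1081^4≡355, 1081^8≡990, 1081^16≡414, 1081^32≡760, 1081^64≡968, 1081^128≡1468, 1081^256≡9, 1081^512≡81, 1081^1024≡677
1434 = 1024 + 256 + 128 + 16 + 8 + 2, so 1081^1434 ≡ 677·9·1468·414·990·587 ≡ 870 (mod 1471)
Squares mod 1471: 1434^1≡1434, 1434^2≡1369, 1434^4≡107, 1434^8≡1152, 1434^16≡262, 1434^32≡978, 1434^64≡334, 1434^128≡1231, 1434^256≡231, 1434^512≡405
549 = 512 + 32 + 4 + 1, so 1434^549 ≡ 405·978·107·1434 ≡ 994 (mod 1471)
870·994 = 864780 ≡ 1303 (mod 1471)
1112 ≠ 1303, so verification fails.

reject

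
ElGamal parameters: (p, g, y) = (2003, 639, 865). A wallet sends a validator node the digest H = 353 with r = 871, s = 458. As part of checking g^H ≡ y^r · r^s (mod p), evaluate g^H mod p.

1394

639^2 = 408321 ≡ 1712
639^4 ≡ 1712^2 = 2930944 ≡ 555
639^8 ≡ 555^2 = 308025 ≡ 1566
639^16 ≡ 1566^2 = 2452356 ≡ 684
639^32 ≡ 684^2 = 467856 ≡ 1157
639^64 ≡ 1157^2 = 1338649 ≡ 645
639^128 ≡ 645^2 = 416025 ≡ 1404
639^256 ≡ 1404^2 = 1971216 ≡ 264
353 = 256 + 64 + 32 + 1, so 639^353 ≡ 264·645·1157·639 ≡ 1394 (mod 2003)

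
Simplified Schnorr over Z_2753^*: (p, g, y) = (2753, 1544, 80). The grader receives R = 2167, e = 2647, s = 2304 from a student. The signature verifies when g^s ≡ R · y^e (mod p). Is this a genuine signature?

genuine

g^s mod p:
1544^2 = 2383936 ≡ 2591
1544^4 ≡ 2591^2 = 6713281 ≡ 1467
1544^8 ≡ 1467^2 = 2152089 ≡ 1996
1544^16 ≡ 1996^2 = 3984016 ≡ 425
1544^32 ≡ 425^2 = 180625 ≡ 1680
1544^64 ≡ 1680^2 = 2822400 ≡ 575
1544^128 ≡ 575^2 = 330625 ≡ 265
1544^256 ≡ 265^2 = 70225 ≡ 1400
1544^512 ≡ 1400^2 = 1960000 ≡ 2617
1544^1024 ≡ 2617^2 = 6848689 ≡ 1978
1544^2048 ≡ 1978^2 = 3912484 ≡ 471
2304 = 2048 + 256, so 1544^2304 ≡ 471·1400 ≡ 1433 (mod 2753)
R · y^e mod p:
80^2 = 6400 ≡ 894
80^4 ≡ 894^2 = 799236 ≡ 866
80^8 ≡ 866^2 = 749956 ≡ 1140
80^16 ≡ 1140^2 = 1299600 ≡ 184
80^32 ≡ 184^2 = 33856 ≡ 820
80^64 ≡ 820^2 = 672400 ≡ 668
80^128 ≡ 668^2 = 446224 ≡ 238
80^256 ≡ 238^2 = 56644 ≡ 1584
80^512 ≡ 1584^2 = 2509056 ≡ 1073
80^1024 ≡ 1073^2 = 1151329 ≡ 575
80^2048 ≡ 575^2 = 330625 ≡ 265
2647 = 2048 + 512 + 64 + 16 + 4 + 2 + 1, so 80^2647 ≡ 265·1073·668·184·866·894·80 ≡ 2417 (mod 2753)
2167·2417 = 5237639 ≡ 1433 (mod 2753)
1433 ≡ 1433 (mod 2753); signature holds.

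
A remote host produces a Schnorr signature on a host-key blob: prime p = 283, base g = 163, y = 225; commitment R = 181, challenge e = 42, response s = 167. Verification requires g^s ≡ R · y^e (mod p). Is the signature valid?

valid

g^s mod p:
163^2 = 26569 ≡ 250
163^4 ≡ 250^2 = 62500 ≡ 240
163^8 ≡ 240^2 = 57600 ≡ 151
163^16 ≡ 151^2 = 22801 ≡ 161
163^32 ≡ 161^2 = 25921 ≡ 168
163^64 ≡ 168^2 = 28224 ≡ 207
163^128 ≡ 207^2 = 42849 ≡ 116
167 = 128 + 32 + 4 + 2 + 1, so 163^167 ≡ 116·168·240·250·163 ≡ 42 (mod 283)
R · y^e mod p:
225^2 = 50625 ≡ 251
225^4 ≡ 251^2 = 63001 ≡ 175
225^8 ≡ 175^2 = 30625 ≡ 61
225^16 ≡ 61^2 = 3721 ≡ 42
225^32 ≡ 42^2 = 1764 ≡ 66
42 = 32 + 8 + 2, so 225^42 ≡ 66·61·251 ≡ 216 (mod 283)
181·216 = 39096 ≡ 42 (mod 283)
42 ≡ 42 (mod 283); signature holds.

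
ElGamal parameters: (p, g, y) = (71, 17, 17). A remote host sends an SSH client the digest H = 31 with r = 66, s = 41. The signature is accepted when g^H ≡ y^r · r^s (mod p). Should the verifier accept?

reject

Left side g^H mod p:
17^2 = 289 ≡ 5
17^4 ≡ 5^2 = 25
17^8 ≡ 25^2 = 625 ≡ 57
17^16 ≡ 57^2 = 3249 ≡ 54
31 = 16 + 8 + 4 + 2 + 1, so 17^31 ≡ 54·57·25·5·17 ≡ 17 (mod 71)
Right side y^r · r^s mod p:
17^2 = 289 ≡ 5
17^4 ≡ 5^2 = 25
17^8 ≡ 25^2 = 625 ≡ 57
17^16 ≡ 57^2 = 3249 ≡ 54
17^32 ≡ 54^2 = 2916 ≡ 5
17^64 ≡ 5^2 = 25
66 = 64 + 2, so 17^66 ≡ 25·5 ≡ 54 (mod 71)
66^2 = 4356 ≡ 25
66^4 ≡ 25^2 = 625 ≡ 57
66^8 ≡ 57^2 = 3249 ≡ 54
66^16 ≡ 54^2 = 2916 ≡ 5
66^32 ≡ 5^2 = 25
41 = 32 + 8 + 1, so 66^41 ≡ 25·54·66 ≡ 66 (mod 71)
54·66 = 3564 ≡ 14 (mod 71)
17 ≠ 14, so verification fails.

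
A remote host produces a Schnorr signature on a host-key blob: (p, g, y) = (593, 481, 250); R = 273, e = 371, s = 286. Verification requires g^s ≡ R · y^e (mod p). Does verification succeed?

g^s mod p:
Squares mod 593: 481^1≡481, 481^2≡91, 481^4≡572, 481^8≡441, 481^16≡570, 481^32≡529, 481^64≡538, 481^128≡60, 481^256≡42
286 = 256 + 16 + 8 + 4 + 2, so 481^286 ≡ 42·570·441·572·91 ≡ 381 (mod 593)
R · y^e mod p:
Squares mod 593: 250^1≡250, 250^2≡235, 250^4≡76, 250^8≡439, 250^16≡589, 250^32≡16, 250^64≡256, 250^128≡306, 250^256≡535
371 = 256 + 64 + 32 + 16 + 2 + 1, so 250^371 ≡ 535·256·16·589·235·250 ≡ 438 (mod 593)
273·438 = 119574 ≡ 381 (mod 593)
381 ≡ 381 (mod 593); signature holds.

passes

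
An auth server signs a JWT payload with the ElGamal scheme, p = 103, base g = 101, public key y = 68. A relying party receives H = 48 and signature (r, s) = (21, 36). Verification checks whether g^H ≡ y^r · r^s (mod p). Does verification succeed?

Left side g^H mod p:
101^2 = 10201 ≡ 4
101^4 ≡ 4^2 = 16
101^8 ≡ 16^2 = 256 ≡ 50
101^16 ≡ 50^2 = 2500 ≡ 28
101^32 ≡ 28^2 = 784 ≡ 63
48 = 32 + 16, so 101^48 ≡ 63·28 ≡ 13 (mod 103)
Right side y^r · r^s mod p:
68^2 = 4624 ≡ 92
68^4 ≡ 92^2 = 8464 ≡ 18
68^8 ≡ 18^2 = 324 ≡ 15
68^16 ≡ 15^2 = 225 ≡ 19
21 = 16 + 4 + 1, so 68^21 ≡ 19·18·68 ≡ 81 (mod 103)
21^2 = 441 ≡ 29
21^4 ≡ 29^2 = 841 ≡ 17
21^8 ≡ 17^2 = 289 ≡ 83
21^16 ≡ 83^2 = 6889 ≡ 91
21^32 ≡ 91^2 = 8281 ≡ 41
36 = 32 + 4, so 21^36 ≡ 41·17 ≡ 79 (mod 103)
81·79 = 6399 ≡ 13 (mod 103)
13 ≡ 13 (mod 103), so the signature is genuine.

passes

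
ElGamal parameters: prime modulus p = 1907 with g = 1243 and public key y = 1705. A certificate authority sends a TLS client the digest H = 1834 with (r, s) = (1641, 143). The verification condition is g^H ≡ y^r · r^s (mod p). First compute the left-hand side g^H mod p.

1243^2 = 1545049 ≡ 379
1243^4 ≡ 379^2 = 143641 ≡ 616
1243^8 ≡ 616^2 = 379456 ≡ 1870
1243^16 ≡ 1870^2 = 3496900 ≡ 1369
1243^32 ≡ 1369^2 = 1874161 ≡ 1487
1243^64 ≡ 1487^2 = 2211169 ≡ 956
1243^128 ≡ 956^2 = 913936 ≡ 483
1243^256 ≡ 483^2 = 233289 ≡ 635
1243^512 ≡ 635^2 = 403225 ≡ 848
1243^1024 ≡ 848^2 = 719104 ≡ 165
1834 = 1024 + 512 + 256 + 32 + 8 + 2, so 1243^1834 ≡ 165·848·635·1487·1870·379 ≡ 268 (mod 1907)

268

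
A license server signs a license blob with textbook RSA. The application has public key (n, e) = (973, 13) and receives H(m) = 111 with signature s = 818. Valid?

Squares mod 973: s^1≡818, s^2≡673, s^4≡484, s^8≡736
13 = 8 + 4 + 1, so s^13 ≡ 736·484·818 ≡ 111 (mod 973)
111 = H(m), so the signature checks out.

yes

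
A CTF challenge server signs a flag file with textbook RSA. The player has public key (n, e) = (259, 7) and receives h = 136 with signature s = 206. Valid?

s^2 ≡ 206^2 = 42436 ≡ 219
s^4 ≡ 219^2 = 47961 ≡ 46
7 = 4 + 2 + 1, so s^7 ≡ 46·219·206 ≡ 136 (mod 259)
s^7 mod 259 = 136 matches h.

yes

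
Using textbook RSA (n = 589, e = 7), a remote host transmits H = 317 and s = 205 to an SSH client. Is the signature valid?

valid

s^2 ≡ 205^2 = 42025 ≡ 206
s^4 ≡ 206^2 = 42436 ≡ 28
7 = 4 + 2 + 1, so s^7 ≡ 28·206·205 ≡ 317 (mod 589)
Since 317 equals the digest 317, verification succeeds.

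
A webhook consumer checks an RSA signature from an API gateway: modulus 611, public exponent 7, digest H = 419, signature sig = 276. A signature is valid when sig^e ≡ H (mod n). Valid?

yes

sig^2 ≡ 276^2 = 76176 ≡ 412
sig^4 ≡ 412^2 = 169744 ≡ 497
7 = 4 + 2 + 1, so sig^7 ≡ 497·412·276 ≡ 419 (mod 611)
Since 419 equals the digest 419, verification succeeds.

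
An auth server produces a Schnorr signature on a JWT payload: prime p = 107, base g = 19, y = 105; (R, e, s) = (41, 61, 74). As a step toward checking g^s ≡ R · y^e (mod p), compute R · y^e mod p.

10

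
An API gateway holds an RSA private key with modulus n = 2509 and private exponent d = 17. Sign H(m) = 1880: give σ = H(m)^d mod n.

1880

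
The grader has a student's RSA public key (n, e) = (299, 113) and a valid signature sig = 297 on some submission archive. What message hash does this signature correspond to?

sig^113 mod 299 = 176

176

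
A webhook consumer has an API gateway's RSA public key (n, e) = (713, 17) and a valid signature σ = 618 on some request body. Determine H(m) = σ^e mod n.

σ^17 mod 713 = 306

306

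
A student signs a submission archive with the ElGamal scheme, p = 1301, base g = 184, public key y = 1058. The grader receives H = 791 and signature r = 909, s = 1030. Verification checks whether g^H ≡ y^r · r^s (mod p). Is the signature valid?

invalid

Left side g^H mod p:
184^791 mod 1301 = 1260
Right side y^r · r^s mod p:
1058^909 mod 1301 = 953
909^1030 mod 1301 = 421
953·421 = 401213 ≡ 505 (mod 1301)
1260 ≠ 505, so verification fails.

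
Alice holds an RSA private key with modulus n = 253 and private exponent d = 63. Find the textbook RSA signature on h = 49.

213

Squares mod 253: h^1≡49, h^2≡124, h^4≡196, h^8≡213, h^16≡82, h^32≡146
63 = 32 + 16 + 8 + 4 + 2 + 1, so h^63 ≡ 146·82·213·196·124·49 ≡ 213 (mod 253)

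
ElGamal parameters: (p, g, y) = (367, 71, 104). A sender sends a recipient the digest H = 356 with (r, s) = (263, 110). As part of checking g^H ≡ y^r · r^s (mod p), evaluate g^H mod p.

71^2 = 5041 ≡ 270
71^4 ≡ 270^2 = 72900 ≡ 234
71^8 ≡ 234^2 = 54756 ≡ 73
71^16 ≡ 73^2 = 5329 ≡ 191
71^32 ≡ 191^2 = 36481 ≡ 148
71^64 ≡ 148^2 = 21904 ≡ 251
71^128 ≡ 251^2 = 63001 ≡ 244
71^256 ≡ 244^2 = 59536 ≡ 82
356 = 256 + 64 + 32 + 4, so 71^356 ≡ 82·251·148·234 ≡ 350 (mod 367)

350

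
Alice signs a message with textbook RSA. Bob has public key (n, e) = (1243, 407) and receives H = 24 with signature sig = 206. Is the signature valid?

valid

Squares mod 1243: sig^1≡206, sig^2≡174, sig^4≡444, sig^8≡742, sig^16≡1158, sig^32≡1010, sig^64≡840, sig^128≡819, sig^256≡784
407 = 256 + 128 + 16 + 4 + 2 + 1, so sig^407 ≡ 784·819·1158·444·174·206 ≡ 24 (mod 1243)
Since 24 equals the digest 24, verification succeeds.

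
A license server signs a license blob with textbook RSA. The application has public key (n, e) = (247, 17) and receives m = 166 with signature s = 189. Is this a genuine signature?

Squares mod 247: s^1≡189, s^2≡153, s^4≡191, s^8≡172, s^16≡191
17 = 16 + 1, so s^17 ≡ 191·189 ≡ 37 (mod 247)
The recovered value 37 does not match the digest 166.

forged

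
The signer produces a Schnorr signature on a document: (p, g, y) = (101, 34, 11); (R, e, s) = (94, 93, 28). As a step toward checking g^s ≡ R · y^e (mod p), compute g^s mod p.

52

34^28 mod 101 = 52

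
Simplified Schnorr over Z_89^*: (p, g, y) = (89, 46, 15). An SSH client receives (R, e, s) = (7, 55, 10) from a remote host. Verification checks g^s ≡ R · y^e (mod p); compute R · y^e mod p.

84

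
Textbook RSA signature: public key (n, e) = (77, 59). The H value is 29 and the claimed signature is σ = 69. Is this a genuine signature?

forged

σ^2 ≡ 69^2 = 4761 ≡ 64
σ^4 ≡ 64^2 = 4096 ≡ 15
σ^8 ≡ 15^2 = 225 ≡ 71
σ^16 ≡ 71^2 = 5041 ≡ 36
σ^32 ≡ 36^2 = 1296 ≡ 64
59 = 32 + 16 + 8 + 2 + 1, so σ^59 ≡ 64·36·71·64·69 ≡ 48 (mod 77)
σ^59 mod 77 = 48, but H = 29.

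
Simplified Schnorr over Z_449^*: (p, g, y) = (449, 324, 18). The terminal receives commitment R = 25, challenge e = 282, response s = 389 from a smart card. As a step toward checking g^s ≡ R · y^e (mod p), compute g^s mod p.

Squares mod 449: 324^1≡324, 324^2≡359, 324^4≡18, 324^8≡324, 324^16≡359, 324^32≡18, 324^64≡324, 324^128≡359, 324^256≡18
389 = 256 + 128 + 4 + 1, so 324^389 ≡ 18·359·18·324 ≡ 18 (mod 449)

18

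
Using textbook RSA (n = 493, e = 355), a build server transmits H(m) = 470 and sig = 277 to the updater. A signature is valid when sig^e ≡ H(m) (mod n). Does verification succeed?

fails

sig^355 mod 493 = 23
The recovered value 23 does not match the digest 470.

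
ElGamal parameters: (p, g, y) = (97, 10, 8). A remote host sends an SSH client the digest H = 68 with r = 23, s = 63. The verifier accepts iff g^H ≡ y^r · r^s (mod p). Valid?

no

Left side g^H mod p:
10^2 = 100 ≡ 3
10^4 ≡ 3^2 = 9
10^8 ≡ 9^2 = 81
10^16 ≡ 81^2 = 6561 ≡ 62
10^32 ≡ 62^2 = 3844 ≡ 61
10^64 ≡ 61^2 = 3721 ≡ 35
68 = 64 + 4, so 10^68 ≡ 35·9 ≡ 24 (mod 97)
Right side y^r · r^s mod p:
8^2 = 64
8^4 ≡ 64^2 = 4096 ≡ 22
8^8 ≡ 22^2 = 484 ≡ 96
8^16 ≡ 96^2 = 9216 ≡ 1
23 = 16 + 4 + 2 + 1, so 8^23 ≡ 1·22·64·8 ≡ 12 (mod 97)
23^2 = 529 ≡ 44
23^4 ≡ 44^2 = 1936 ≡ 93
23^8 ≡ 93^2 = 8649 ≡ 16
23^16 ≡ 16^2 = 256 ≡ 62
23^32 ≡ 62^2 = 3844 ≡ 61
63 = 32 + 16 + 8 + 4 + 2 + 1, so 23^63 ≡ 61·62·16·93·44·23 ≡ 69 (mod 97)
12·69 = 828 ≡ 52 (mod 97)
24 ≠ 52, so verification fails.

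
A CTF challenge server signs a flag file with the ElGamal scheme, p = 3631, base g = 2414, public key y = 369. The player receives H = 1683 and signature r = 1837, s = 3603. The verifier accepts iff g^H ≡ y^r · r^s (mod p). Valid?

Left side g^H mod p:
Squares mod 3631: 2414^1≡2414, 2414^2≡3272, 2414^4≡1796, 2414^8≡1288, 2414^16≡3208, 2414^32≡1010, 2414^64≡3420, 2414^128≡949, 2414^256≡113, 2414^512≡1876, 2414^1024≡937
1683 = 1024 + 512 + 128 + 16 + 2 + 1, so 2414^1683 ≡ 937·1876·949·3208·3272·2414 ≡ 3170 (mod 3631)
Right side y^r · r^s mod p:
Squares mod 3631: 369^1≡369, 369^2≡1814, 369^4≡910, 369^8≡232, 369^16≡2990, 369^32≡578, 369^64≡32, 369^128≡1024, 369^256≡2848, 369^512≡3081, 369^1024≡1127
1837 = 1024 + 512 + 256 + 32 + 8 + 4 + 1, so 369^1837 ≡ 1127·3081·2848·578·232·910·369 ≡ 3525 (mod 3631)
Squares mod 3631: 1837^1≡1837, 1837^2≡1370, 1837^4≡3304, 1837^8≡1630, 1837^16≡2639, 1837^32≡63, 1837^64≡338, 1837^128≡1683, 1837^256≡309, 1837^512≡1075, 1837^1024≡967, 1837^2048≡1922
3603 = 2048 + 1024 + 512 + 16 + 2 + 1, so 1837^3603 ≡ 1922·967·1075·2639·1370·1837 ≡ 1531 (mod 3631)
3525·1531 = 5396775 ≡ 1109 (mod 3631)
3170 ≠ 1109, so verification fails.

no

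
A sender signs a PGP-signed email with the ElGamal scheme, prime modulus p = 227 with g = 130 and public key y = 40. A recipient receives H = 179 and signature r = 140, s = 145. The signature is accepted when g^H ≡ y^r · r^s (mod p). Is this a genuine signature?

Left side g^H mod p:
130^2 = 16900 ≡ 102
130^4 ≡ 102^2 = 10404 ≡ 189
130^8 ≡ 189^2 = 35721 ≡ 82
130^16 ≡ 82^2 = 6724 ≡ 141
130^32 ≡ 141^2 = 19881 ≡ 132
130^64 ≡ 132^2 = 17424 ≡ 172
130^128 ≡ 172^2 = 29584 ≡ 74
179 = 128 + 32 + 16 + 2 + 1, so 130^179 ≡ 74·132·141·102·130 ≡ 162 (mod 227)
Right side y^r · r^s mod p:
40^2 = 1600 ≡ 11
40^4 ≡ 11^2 = 121
40^8 ≡ 121^2 = 14641 ≡ 113
40^16 ≡ 113^2 = 12769 ≡ 57
40^32 ≡ 57^2 = 3249 ≡ 71
40^64 ≡ 71^2 = 5041 ≡ 47
40^128 ≡ 47^2 = 2209 ≡ 166
140 = 128 + 8 + 4, so 40^140 ≡ 166·113·121 ≡ 172 (mod 227)
140^2 = 19600 ≡ 78
140^4 ≡ 78^2 = 6084 ≡ 182
140^8 ≡ 182^2 = 33124 ≡ 209
140^16 ≡ 209^2 = 43681 ≡ 97
140^32 ≡ 97^2 = 9409 ≡ 102
140^64 ≡ 102^2 = 10404 ≡ 189
140^128 ≡ 189^2 = 35721 ≡ 82
145 = 128 + 16 + 1, so 140^145 ≡ 82·97·140 ≡ 125 (mod 227)
172·125 = 21500 ≡ 162 (mod 227)
162 ≡ 162 (mod 227), so the signature is genuine.

genuine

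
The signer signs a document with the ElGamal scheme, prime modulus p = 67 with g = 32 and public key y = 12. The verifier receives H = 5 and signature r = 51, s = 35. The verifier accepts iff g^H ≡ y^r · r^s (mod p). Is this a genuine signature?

Left side g^H mod p:
Squares mod 67: 32^1≡32, 32^2≡19, 32^4≡26
5 = 4 + 1, so 32^5 ≡ 26·32 ≡ 28 (mod 67)
Right side y^r · r^s mod p:
Squares mod 67: 12^1≡12, 12^2≡10, 12^4≡33, 12^8≡17, 12^16≡21, 12^32≡39
51 = 32 + 16 + 2 + 1, so 12^51 ≡ 39·21·10·12 ≡ 58 (mod 67)
Squares mod 67: 51^1≡51, 51^2≡55, 51^4≡10, 51^8≡33, 51^16≡17, 51^32≡21
35 = 32 + 2 + 1, so 51^35 ≡ 21·55·51 ≡ 12 (mod 67)
58·12 = 696 ≡ 26 (mod 67)
28 ≠ 26, so verification fails.

forged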